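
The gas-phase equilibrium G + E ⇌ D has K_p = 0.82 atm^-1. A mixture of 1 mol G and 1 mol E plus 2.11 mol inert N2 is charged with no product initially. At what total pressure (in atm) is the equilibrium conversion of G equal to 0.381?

P = 4.52 atm

Take 1 mol G as basis and let X be its fractional conversion, so ξ = X.
Moles: n_G = 1 − X; n_E = 1 − X; n_D = X; n_I = 2.11 (inert).
n_T = Σnᵢ = 4.11 − X.
K_p = p_D / (p_G p_E) with p_i = (n_i/n_T)·P.
At X = 0.381: the mole-fraction product g(X) = Π y_i^ν_i = 3.708. Since K_p = g(X)·P^{-1}, P = (g/K_p)^(1/1) = (3.708/0.82)^(1/1) = 4.52 atm.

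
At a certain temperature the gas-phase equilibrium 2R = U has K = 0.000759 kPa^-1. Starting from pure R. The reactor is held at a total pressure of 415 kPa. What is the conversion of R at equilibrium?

Take 1 mol R as basis and let X be its fractional conversion, so ξ = 0.5X.
At extent ξ: n_R = 1 − X; n_U = 0.5X.
Total moles n_T = 1 − 0.5X.
With p_i = (n_i/n_T)P, K = p_U / (p_R^2).
Equating to 0.000759 kPa^-1 and solving on 0 < X < 1: X = 0.335.

X = 0.335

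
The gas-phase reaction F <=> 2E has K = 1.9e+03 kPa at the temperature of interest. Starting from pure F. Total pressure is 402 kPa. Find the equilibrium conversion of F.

X = 0.736

Let X = conversion of F (basis 1 mol F); extent of reaction ξ = X.
Mole table: n_F = 1 − X; n_E = 2X.
Total moles n_T = 1 + X.
Mole fractions y_i = n_i/n_T; K = p_E^2 / (p_F) with p_i = y_i·P.
This yields a degree-2 equation in X; solving on (0,1), X = 0.736.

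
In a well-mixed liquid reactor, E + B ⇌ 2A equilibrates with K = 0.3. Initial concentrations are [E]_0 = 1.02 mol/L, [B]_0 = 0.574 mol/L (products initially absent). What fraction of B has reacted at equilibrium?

Let X = conversion of B; extent ξ = 0.574·X mol/L.
Concentrations: [E] = 1.02 − 0.574X; [B] = 0.574 − 0.574X; [A] = 1.15X.
K = [A]^2 / ([E] [B]).
Solving K = 0.3 for X ∈ (0,1): X = 0.283.

X = 0.283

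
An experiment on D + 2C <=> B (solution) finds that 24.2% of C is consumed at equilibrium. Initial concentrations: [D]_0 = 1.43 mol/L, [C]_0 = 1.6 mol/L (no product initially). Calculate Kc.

Let X = conversion of C.
Concentrations: [D] = 1.43 − 0.8X; [C] = 1.6 − 1.6X; [B] = 0.8X.
At X = 0.242: [D] = 1.24, [C] = 1.21, [B] = 0.194.
Kc = [B] / ([D] [C]^2) = 0.106 (mol/L)^-2.

Kc = 0.106 (mol/L)^-2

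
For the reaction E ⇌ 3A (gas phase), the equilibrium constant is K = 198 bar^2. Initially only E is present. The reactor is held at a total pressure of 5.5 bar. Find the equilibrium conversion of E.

X = 0.733

Basis: 1 mol E initially; let X = conversion of E. Extent ξ = X.
Moles: n_E = 1 − X; n_A = 3X.
Total moles n_T = 1 + 2X.
With p_i = (n_i/n_T)P, K = p_A^3 / (p_E).
Equating to 198 bar^2 and solving on 0 < X < 1: X = 0.733.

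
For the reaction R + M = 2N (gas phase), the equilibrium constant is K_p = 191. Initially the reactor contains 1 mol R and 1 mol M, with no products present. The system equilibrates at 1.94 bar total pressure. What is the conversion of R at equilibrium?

Basis: 1 mol R initially; let X = conversion of R. Extent ξ = X.
Mole table: n_R = 1 − X; n_M = 1 − X; n_N = 2X.
n_T stays at 2 (no change in mole number).
Mole fractions y_i = n_i/n_T; K_p = p_N^2 / (p_R p_M) with p_i = y_i·P.
Equating to 191 and solving on 0 < X < 1: X = 0.874.

X = 0.874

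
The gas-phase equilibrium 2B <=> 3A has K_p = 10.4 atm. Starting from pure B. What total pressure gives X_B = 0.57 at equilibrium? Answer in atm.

Let X = conversion of B (basis 1 mol B); extent of reaction ξ = 0.5X.
At extent ξ: n_B = 1 − X; n_A = 1.5X.
Summing: n_T = 1 + 0.5X.
K_p = p_A^3 / (p_B^2) with p_i = (n_i/n_T)·P.
At X = 0.57: the mole-fraction product g(X) = Π y_i^ν_i = 2.631. Since K_p = g(X)·P^{1}, P = (K_p/g)^(1/1) = (10.4/2.631)^(1/1) = 3.95 atm.

P = 3.95 atm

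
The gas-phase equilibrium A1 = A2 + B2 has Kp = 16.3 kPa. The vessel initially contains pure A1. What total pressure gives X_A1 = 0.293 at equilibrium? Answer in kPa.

P = 174 kPa

Let X = conversion of A1 (basis 1 mol A1); extent of reaction ξ = X.
Mole table: n_A1 = 1 − X; n_A2 = X; n_B2 = X.
Total moles n_T = 1 + X.
Kp = p_A2 p_B2 / (p_A1) with p_i = (n_i/n_T)·P.
At X = 0.293: the mole-fraction product g(X) = Π y_i^ν_i = 0.09391. Since Kp = g(X)·P^{1}, P = (Kp/g)^(1/1) = (16.3/0.09391)^(1/1) = 174 kPa.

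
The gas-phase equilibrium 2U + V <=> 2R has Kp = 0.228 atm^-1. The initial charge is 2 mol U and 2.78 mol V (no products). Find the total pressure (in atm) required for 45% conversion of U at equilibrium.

P = 5.46 atm

Let X = conversion of U (basis 2 mol U); extent of reaction ξ = X.
Moles: n_U = 2 − 2X; n_V = 2.78 − X; n_R = 2X.
n_T = Σnᵢ = 4.78 − X.
Kp = p_R^2 / (p_U^2 p_V) with p_i = (n_i/n_T)·P.
At X = 0.45: the mole-fraction product g(X) = Π y_i^ν_i = 1.244. Since Kp = g(X)·P^{-1}, P = (g/Kp)^(1/1) = (1.244/0.228)^(1/1) = 5.46 atm.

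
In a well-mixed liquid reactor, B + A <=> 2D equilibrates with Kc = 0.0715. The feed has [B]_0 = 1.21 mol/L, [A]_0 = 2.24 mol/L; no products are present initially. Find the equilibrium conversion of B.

Let X = conversion of B; extent ξ = 1.21·X mol/L.
Concentrations: [B] = 1.21 − 1.21X; [A] = 2.24 − 1.21X; [D] = 2.42X.
Kc = [D]^2 / ([B] [A]).
This equals 0.0715 at X = 0.159 (the root in 0 < X < 1).

X = 0.159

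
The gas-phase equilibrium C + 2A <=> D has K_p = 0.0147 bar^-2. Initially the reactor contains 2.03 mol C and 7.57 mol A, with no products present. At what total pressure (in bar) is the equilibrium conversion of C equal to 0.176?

P = 4.94 bar

Let X = conversion of C (basis 2.03 mol C); extent of reaction ξ = 2.03X.
At extent ξ: n_C = 2.03 − 2.03X; n_A = 7.57 − 4.06X; n_D = 2.03X.
Total moles n_T = 9.6 − 4.06X.
K_p = p_D / (p_C p_A^2) with p_i = (n_i/n_T)·P.
At X = 0.176: the mole-fraction product g(X) = Π y_i^ν_i = 0.3588. Since K_p = g(X)·P^{-2}, P = (g/K_p)^(1/2) = (0.3588/0.0147)^(1/2) = 4.94 bar.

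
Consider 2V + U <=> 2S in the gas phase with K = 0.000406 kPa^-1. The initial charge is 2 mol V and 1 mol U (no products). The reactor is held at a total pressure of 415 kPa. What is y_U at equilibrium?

y_U = 0.290

Let X = conversion of V (basis 2 mol V); extent of reaction ξ = X.
Species balance: n_V = 2 − 2X; n_U = 1 − X; n_S = 2X.
Total moles n_T = 3 − X.
Mole fractions y_i = n_i/n_T; K = p_S^2 / (p_V^2 p_U) with p_i = y_i·P.
Setting this equal to 0.000406 kPa^-1 and taking the physical root (0 < X < 1) gives X = 0.181.
Then n_U = 0.819, n_T = 2.82, so y_U = 0.290.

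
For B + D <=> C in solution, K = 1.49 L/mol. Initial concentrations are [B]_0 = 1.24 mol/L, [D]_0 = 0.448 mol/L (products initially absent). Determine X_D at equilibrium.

X = 0.592

Let X = conversion of D; extent ξ = 0.448·X mol/L.
Concentrations: [B] = 1.24 − 0.448X; [D] = 0.448 − 0.448X; [C] = 0.448X.
K = [C] / ([B] [D]).
Equating to 1.49 L/mol: the physical root is X = 0.592.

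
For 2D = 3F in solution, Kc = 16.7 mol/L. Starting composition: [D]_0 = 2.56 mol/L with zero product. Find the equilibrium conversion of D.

Let X = conversion of D; extent ξ = 2.56X/2 mol/L.
Concentrations: [D] = 2.56 − 2.56X; [F] = 3.84X.
Kc = [F]^3 / ([D]^2).
Setting equal to 16.7 and solving for X on (0,1) gives X = 0.636.

X = 0.636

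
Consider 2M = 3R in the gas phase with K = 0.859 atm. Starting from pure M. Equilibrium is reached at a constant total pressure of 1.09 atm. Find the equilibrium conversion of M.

Take 1 mol M as basis and let X be its fractional conversion, so ξ = 0.5X.
Species balance: n_M = 1 − X; n_R = 1.5X.
Summing: n_T = 1 + 0.5X.
With p_i = (n_i/n_T)P, K = p_R^3 / (p_M^2).
Setting this equal to 0.859 atm and taking the physical root (0 < X < 1) gives X = 0.445.

X = 0.445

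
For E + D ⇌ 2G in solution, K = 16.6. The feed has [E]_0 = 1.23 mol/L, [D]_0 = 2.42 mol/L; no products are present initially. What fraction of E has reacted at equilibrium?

Let X = conversion of E; extent ξ = 1.23·X mol/L.
Concentrations: [E] = 1.23 − 1.23X; [D] = 2.42 − 1.23X; [G] = 2.46X.
K = [G]^2 / ([E] [D]).
Equating to 16.6: the physical root is X = 0.846.

X = 0.846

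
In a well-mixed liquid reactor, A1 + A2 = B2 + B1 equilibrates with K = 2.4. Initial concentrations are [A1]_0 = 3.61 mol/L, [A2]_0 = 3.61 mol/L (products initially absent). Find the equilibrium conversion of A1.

Let X = conversion of A1; extent ξ = 3.61·X mol/L.
Concentrations: [A1] = 3.61 − 3.61X; [A2] = 3.61 − 3.61X; [B2] = 3.61X; [B1] = 3.61X.
K = [B2] [B1] / ([A1] [A2]).
Equating to 2.4: the physical root is X = 0.608.

X = 0.608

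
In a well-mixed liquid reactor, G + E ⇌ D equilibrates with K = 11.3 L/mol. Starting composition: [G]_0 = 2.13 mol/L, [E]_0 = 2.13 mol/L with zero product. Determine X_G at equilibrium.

Let X = conversion of G; extent ξ = 2.13·X mol/L.
Concentrations: [G] = 2.13 − 2.13X; [E] = 2.13 − 2.13X; [D] = 2.13X.
K = [D] / ([G] [E]).
This equals 11.3 at X = 0.816 (the root in 0 < X < 1).

X = 0.816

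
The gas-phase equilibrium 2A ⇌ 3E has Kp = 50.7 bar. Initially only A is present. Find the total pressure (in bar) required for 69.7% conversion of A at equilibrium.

Let X = conversion of A (basis 1 mol A); extent of reaction ξ = 0.5X.
Mole table: n_A = 1 − X; n_E = 1.5X.
Summing: n_T = 1 + 0.5X.
Kp = p_E^3 / (p_A^2) with p_i = (n_i/n_T)·P.
At X = 0.697: the mole-fraction product g(X) = Π y_i^ν_i = 9.231. Since Kp = g(X)·P^{1}, P = (Kp/g)^(1/1) = (50.7/9.231)^(1/1) = 5.49 bar.

P = 5.49 bar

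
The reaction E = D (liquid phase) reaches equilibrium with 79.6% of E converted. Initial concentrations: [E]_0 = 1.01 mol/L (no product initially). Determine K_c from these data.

Let X = conversion of E.
Concentrations: [E] = 1.01 − 1.01X; [D] = 1.01X.
At X = 0.796: [E] = 0.206, [D] = 0.804.
K_c = [D] / ([E]) = 3.9.

K_c = 3.9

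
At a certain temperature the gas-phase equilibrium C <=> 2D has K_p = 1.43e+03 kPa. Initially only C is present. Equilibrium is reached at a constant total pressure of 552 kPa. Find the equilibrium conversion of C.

X = 0.627

Basis: 1 mol C initially; let X = conversion of C. Extent ξ = X.
At extent ξ: n_C = 1 − X; n_D = 2X.
Summing: n_T = 1 + X.
With p_i = (n_i/n_T)P, K_p = p_D^2 / (p_C).
Setting this equal to 1.43e+03 kPa and taking the physical root (0 < X < 1) gives X = 0.627.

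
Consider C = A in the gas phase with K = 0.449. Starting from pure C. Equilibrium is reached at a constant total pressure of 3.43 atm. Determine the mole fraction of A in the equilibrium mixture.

y_A = 0.310

Basis: 1 mol C initially; let X = conversion of C. Extent ξ = X.
Mole table: n_C = 1 − X; n_A = X.
Since Δν = 0, n_T = 1 throughout.
With p_i = (n_i/n_T)P, K = p_A / (p_C).
Setting this equal to 0.449 and taking the physical root (0 < X < 1) gives X = 0.310.
Then n_A = 0.31, n_T = 1, so y_A = 0.310.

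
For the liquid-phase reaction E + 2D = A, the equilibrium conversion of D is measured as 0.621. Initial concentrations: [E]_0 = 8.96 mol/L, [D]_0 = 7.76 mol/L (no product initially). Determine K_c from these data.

K_c = 0.0425 (mol/L)^-2

Let X = conversion of D.
Concentrations: [E] = 8.96 − 3.88X; [D] = 7.76 − 7.76X; [A] = 3.88X.
At X = 0.621: [E] = 6.55, [D] = 2.94, [A] = 2.41.
K_c = [A] / ([E] [D]^2) = 0.0425 (mol/L)^-2.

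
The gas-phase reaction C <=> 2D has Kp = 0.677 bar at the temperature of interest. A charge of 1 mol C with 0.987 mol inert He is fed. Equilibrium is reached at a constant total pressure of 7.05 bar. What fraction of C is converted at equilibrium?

Basis: 1 mol C initially; let X = conversion of C. Extent ξ = X.
At extent ξ: n_C = 1 − X; n_D = 2X; n_I = 0.987 (inert).
n_T = Σnᵢ = 1.99 + X.
y_i = n_i/n_T, p_i = y_i·P. Kp = p_D^2 / (p_C).
Equating to 0.677 bar and solving on 0 < X < 1: X = 0.205.

X = 0.205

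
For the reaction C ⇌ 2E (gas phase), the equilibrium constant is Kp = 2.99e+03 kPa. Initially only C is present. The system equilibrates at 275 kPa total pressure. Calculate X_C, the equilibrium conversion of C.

Basis: 1 mol C initially; let X = conversion of C. Extent ξ = X.
At extent ξ: n_C = 1 − X; n_E = 2X.
Total moles n_T = 1 + X.
With p_i = (n_i/n_T)P, Kp = p_E^2 / (p_C).
Equating to 2.99e+03 kPa and solving on 0 < X < 1: X = 0.855.

X = 0.855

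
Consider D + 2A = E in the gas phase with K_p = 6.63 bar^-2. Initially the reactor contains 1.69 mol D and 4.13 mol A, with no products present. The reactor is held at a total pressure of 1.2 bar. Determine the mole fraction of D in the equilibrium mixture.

y_D = 0.143

Basis: 1.69 mol D initially; let X = conversion of D. Extent ξ = 1.69X.
Mole table: n_D = 1.69 − 1.69X; n_A = 4.13 − 3.38X; n_E = 1.69X.
Summing: n_T = 5.82 − 3.38X.
y_i = n_i/n_T, p_i = y_i·P. K_p = p_E / (p_D p_A^2).
Substituting and setting equal to 6.63 bar^-2 gives a polynomial in X; the root in (0,1) is X = 0.710.
Then n_D = 0.491, n_T = 3.42, so y_D = 0.143.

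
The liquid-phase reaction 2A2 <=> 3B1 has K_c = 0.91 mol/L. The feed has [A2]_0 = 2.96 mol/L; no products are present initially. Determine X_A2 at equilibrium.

X = 0.341

Let X = conversion of A2; extent ξ = 2.96X/2 mol/L.
Concentrations: [A2] = 2.96 − 2.96X; [B1] = 4.44X.
K_c = [B1]^3 / ([A2]^2).
Solving K_c = 0.91 for X ∈ (0,1): X = 0.341.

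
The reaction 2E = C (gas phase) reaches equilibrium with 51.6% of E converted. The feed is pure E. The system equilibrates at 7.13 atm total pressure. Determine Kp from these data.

Kp = 0.115 atm^-1

Take 1 mol E as basis and let X be its fractional conversion, so ξ = 0.5X.
Mole table: n_E = 1 − X; n_C = 0.5X.
Summing: n_T = 1 − 0.5X.
At X = 0.516: n_E = 0.484, n_C = 0.258, n_T = 0.742.
p_i = (n_i/n_T)·P. Kp = p_C / (p_E^2) = 0.115 atm^-1.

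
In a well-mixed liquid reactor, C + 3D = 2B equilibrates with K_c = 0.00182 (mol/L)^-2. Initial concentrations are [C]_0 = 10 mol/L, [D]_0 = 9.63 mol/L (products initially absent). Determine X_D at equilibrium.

Let X = conversion of D; extent ξ = 9.63X/3 mol/L.
Concentrations: [C] = 10 − 3.21X; [D] = 9.63 − 9.63X; [B] = 6.42X.
K_c = [B]^2 / ([C] [D]^3).
Equating to 0.00182 (mol/L)^-2: the physical root is X = 0.328.

X = 0.328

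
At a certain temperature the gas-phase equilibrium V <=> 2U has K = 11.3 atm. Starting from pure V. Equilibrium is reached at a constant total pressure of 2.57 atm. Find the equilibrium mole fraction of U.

y_U = 0.840

Let X = conversion of V (basis 1 mol V); extent of reaction ξ = X.
At extent ξ: n_V = 1 − X; n_U = 2X.
Summing: n_T = 1 + X.
y_i = n_i/n_T, p_i = y_i·P. K = p_U^2 / (p_V).
Substituting and setting equal to 11.3 atm gives a polynomial in X; the root in (0,1) is X = 0.724.
Then n_U = 1.45, n_T = 1.72, so y_U = 0.840.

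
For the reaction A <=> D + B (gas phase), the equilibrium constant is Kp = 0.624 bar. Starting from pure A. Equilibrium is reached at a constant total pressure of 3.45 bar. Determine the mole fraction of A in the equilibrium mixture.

Let X = conversion of A (basis 1 mol A); extent of reaction ξ = X.
Species balance: n_A = 1 − X; n_D = X; n_B = X.
n_T = Σnᵢ = 1 + X.
With p_i = (n_i/n_T)P, Kp = p_D p_B / (p_A).
Setting this equal to 0.624 bar and taking the physical root (0 < X < 1) gives X = 0.391.
Then n_A = 0.609, n_T = 1.39, so y_A = 0.437.

y_A = 0.437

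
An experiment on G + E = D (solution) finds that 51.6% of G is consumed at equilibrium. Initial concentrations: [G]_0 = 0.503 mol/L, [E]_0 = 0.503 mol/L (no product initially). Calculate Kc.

Kc = 4.38 L/mol

Let X = conversion of G.
Concentrations: [G] = 0.503 − 0.503X; [E] = 0.503 − 0.503X; [D] = 0.503X.
At X = 0.516: [G] = 0.243, [E] = 0.243, [D] = 0.26.
Kc = [D] / ([G] [E]) = 4.38 L/mol.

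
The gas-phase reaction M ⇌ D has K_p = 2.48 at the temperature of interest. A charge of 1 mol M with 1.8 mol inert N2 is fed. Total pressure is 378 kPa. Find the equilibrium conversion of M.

Basis: 1 mol M initially; let X = conversion of M. Extent ξ = X.
At extent ξ: n_M = 1 − X; n_D = X; n_I = 1.8 (inert).
Since Δν = 0, n_T = 2.8 throughout.
y_i = n_i/n_T, p_i = y_i·P. K_p = p_D / (p_M).
Setting this equal to 2.48 and taking the physical root (0 < X < 1) gives X = 0.713.

X = 0.713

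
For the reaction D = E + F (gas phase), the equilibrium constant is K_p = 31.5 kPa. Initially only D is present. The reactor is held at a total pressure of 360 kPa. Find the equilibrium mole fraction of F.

Let X = conversion of D (basis 1 mol D); extent of reaction ξ = X.
Species balance: n_D = 1 − X; n_E = X; n_F = X.
Total moles n_T = 1 + X.
With p_i = (n_i/n_T)P, K_p = p_E p_F / (p_D).
This yields a degree-2 equation in X; solving on (0,1), X = 0.284.
Then n_F = 0.284, n_T = 1.28, so y_F = 0.221.

y_F = 0.221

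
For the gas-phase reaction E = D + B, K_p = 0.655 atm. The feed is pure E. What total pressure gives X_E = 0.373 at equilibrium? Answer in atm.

P = 4.05 atm

Let X = conversion of E (basis 1 mol E); extent of reaction ξ = X.
Moles: n_E = 1 − X; n_D = X; n_B = X.
Total moles n_T = 1 + X.
K_p = p_D p_B / (p_E) with p_i = (n_i/n_T)·P.
At X = 0.373: the mole-fraction product g(X) = Π y_i^ν_i = 0.1616. Since K_p = g(X)·P^{1}, P = (K_p/g)^(1/1) = (0.655/0.1616)^(1/1) = 4.05 atm.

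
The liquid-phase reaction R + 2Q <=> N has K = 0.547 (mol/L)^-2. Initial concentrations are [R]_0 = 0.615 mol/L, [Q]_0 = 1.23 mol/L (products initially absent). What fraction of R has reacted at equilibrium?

Let X = conversion of R; extent ξ = 0.615·X mol/L.
Concentrations: [R] = 0.615 − 0.615X; [Q] = 1.23 − 1.23X; [N] = 0.615X.
K = [N] / ([R] [Q]^2).
Equating to 0.547 (mol/L)^-2: the physical root is X = 0.293.

X = 0.293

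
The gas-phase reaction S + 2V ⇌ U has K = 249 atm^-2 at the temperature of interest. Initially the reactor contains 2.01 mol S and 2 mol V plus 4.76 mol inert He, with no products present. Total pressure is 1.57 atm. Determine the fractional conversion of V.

Basis: 2 mol V initially; let X = conversion of V. Extent ξ = X.
Moles: n_S = 2.01 − X; n_V = 2 − 2X; n_U = X; n_I = 4.76 (inert).
Summing: n_T = 8.77 − 2X.
y_i = n_i/n_T, p_i = y_i·P. K = p_U / (p_S p_V^2).
This yields a degree-3 equation in X; solving on (0,1), X = 0.876.

X = 0.876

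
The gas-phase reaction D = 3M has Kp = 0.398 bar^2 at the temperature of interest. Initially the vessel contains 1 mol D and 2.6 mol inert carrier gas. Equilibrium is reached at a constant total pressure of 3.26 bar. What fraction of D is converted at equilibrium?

X = 0.259

Let X = conversion of D (basis 1 mol D); extent of reaction ξ = X.
Mole table: n_D = 1 − X; n_M = 3X; n_I = 2.6 (inert).
Summing: n_T = 3.6 + 2X.
y_i = n_i/n_T, p_i = y_i·P. Kp = p_M^3 / (p_D).
Setting this equal to 0.398 bar^2 and taking the physical root (0 < X < 1) gives X = 0.259.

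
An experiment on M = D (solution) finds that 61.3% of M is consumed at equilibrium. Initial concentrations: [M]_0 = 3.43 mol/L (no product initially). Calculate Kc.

Kc = 1.58

Let X = conversion of M.
Concentrations: [M] = 3.43 − 3.43X; [D] = 3.43X.
At X = 0.613: [M] = 1.33, [D] = 2.1.
Kc = [D] / ([M]) = 1.58.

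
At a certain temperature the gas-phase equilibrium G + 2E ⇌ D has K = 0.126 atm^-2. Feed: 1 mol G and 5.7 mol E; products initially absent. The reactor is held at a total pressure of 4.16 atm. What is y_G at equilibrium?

y_G = 0.074

Take 1 mol G as basis and let X be its fractional conversion, so ξ = X.
At extent ξ: n_G = 1 − X; n_E = 5.7 − 2X; n_D = X.
Total moles n_T = 6.7 − 2X.
y_i = n_i/n_T, p_i = y_i·P. K = p_D / (p_G p_E^2).
Equating to 0.126 atm^-2 and solving on 0 < X < 1: X = 0.594.
Then n_G = 0.406, n_T = 5.51, so y_G = 0.074.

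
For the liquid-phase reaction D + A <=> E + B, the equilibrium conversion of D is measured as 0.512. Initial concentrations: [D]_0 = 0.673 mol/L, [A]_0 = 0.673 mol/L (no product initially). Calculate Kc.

Let X = conversion of D.
Concentrations: [D] = 0.673 − 0.673X; [A] = 0.673 − 0.673X; [E] = 0.673X; [B] = 0.673X.
At X = 0.512: [D] = 0.328, [A] = 0.328, [E] = 0.345, [B] = 0.345.
Kc = [E] [B] / ([D] [A]) = 1.1.

Kc = 1.1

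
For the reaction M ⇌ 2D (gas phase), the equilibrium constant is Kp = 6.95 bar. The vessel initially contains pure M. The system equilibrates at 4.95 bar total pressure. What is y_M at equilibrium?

y_M = 0.325

Take 1 mol M as basis and let X be its fractional conversion, so ξ = X.
Mole table: n_M = 1 − X; n_D = 2X.
Summing: n_T = 1 + X.
Mole fractions y_i = n_i/n_T; Kp = p_D^2 / (p_M) with p_i = y_i·P.
Setting this equal to 6.95 bar and taking the physical root (0 < X < 1) gives X = 0.510.
Then n_M = 0.49, n_T = 1.51, so y_M = 0.325.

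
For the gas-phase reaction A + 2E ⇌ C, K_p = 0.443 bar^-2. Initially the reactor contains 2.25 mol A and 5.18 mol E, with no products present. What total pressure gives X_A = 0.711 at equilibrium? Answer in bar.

P = 5.03 bar

Let X = conversion of A (basis 2.25 mol A); extent of reaction ξ = 2.25X.
At extent ξ: n_A = 2.25 − 2.25X; n_E = 5.18 − 4.5X; n_C = 2.25X.
Summing: n_T = 7.43 − 4.5X.
K_p = p_C / (p_A p_E^2) with p_i = (n_i/n_T)·P.
At X = 0.711: the mole-fraction product g(X) = Π y_i^ν_i = 11.23. Since K_p = g(X)·P^{-2}, P = (g/K_p)^(1/2) = (11.23/0.443)^(1/2) = 5.03 bar.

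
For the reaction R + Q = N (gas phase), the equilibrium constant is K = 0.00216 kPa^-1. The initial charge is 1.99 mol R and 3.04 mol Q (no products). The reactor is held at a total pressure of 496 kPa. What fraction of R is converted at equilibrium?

X = 0.365

Let X = conversion of R (basis 1.99 mol R); extent of reaction ξ = 1.99X.
At extent ξ: n_R = 1.99 − 1.99X; n_Q = 3.04 − 1.99X; n_N = 1.99X.
n_T = Σnᵢ = 5.03 − 1.99X.
With p_i = (n_i/n_T)P, K = p_N / (p_R p_Q).
Equating to 0.00216 kPa^-1 and solving on 0 < X < 1: X = 0.365.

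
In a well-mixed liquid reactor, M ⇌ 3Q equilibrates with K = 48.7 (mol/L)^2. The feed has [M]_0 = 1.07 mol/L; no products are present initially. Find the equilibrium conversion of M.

Let X = conversion of M; extent ξ = 1.07·X mol/L.
Concentrations: [M] = 1.07 − 1.07X; [Q] = 3.21X.
K = [Q]^3 / ([M]).
Equating to 48.7 (mol/L)^2: the physical root is X = 0.741.

X = 0.741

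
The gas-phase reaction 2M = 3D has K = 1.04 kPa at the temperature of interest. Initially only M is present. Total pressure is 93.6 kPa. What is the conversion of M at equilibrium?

Basis: 1 mol M initially; let X = conversion of M. Extent ξ = 0.5X.
Moles: n_M = 1 − X; n_D = 1.5X.
Summing: n_T = 1 + 0.5X.
Mole fractions y_i = n_i/n_T; K = p_D^3 / (p_M^2) with p_i = y_i·P.
Setting this equal to 1.04 kPa and taking the physical root (0 < X < 1) gives X = 0.138.

X = 0.138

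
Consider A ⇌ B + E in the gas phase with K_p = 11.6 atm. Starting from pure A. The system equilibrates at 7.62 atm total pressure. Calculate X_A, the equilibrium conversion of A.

Basis: 1 mol A initially; let X = conversion of A. Extent ξ = X.
Moles: n_A = 1 − X; n_B = X; n_E = X.
Total moles n_T = 1 + X.
y_i = n_i/n_T, p_i = y_i·P. K_p = p_B p_E / (p_A).
Substituting and setting equal to 11.6 atm gives a polynomial in X; the root in (0,1) is X = 0.777.

X = 0.777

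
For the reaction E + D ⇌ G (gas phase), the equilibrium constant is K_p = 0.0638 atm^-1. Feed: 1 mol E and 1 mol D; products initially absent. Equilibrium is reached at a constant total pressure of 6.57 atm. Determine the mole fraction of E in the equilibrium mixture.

Take 1 mol E as basis and let X be its fractional conversion, so ξ = X.
Species balance: n_E = 1 − X; n_D = 1 − X; n_G = X.
Total moles n_T = 2 − X.
y_i = n_i/n_T, p_i = y_i·P. K_p = p_G / (p_E p_D).
Setting this equal to 0.0638 atm^-1 and taking the physical root (0 < X < 1) gives X = 0.161.
Then n_E = 0.839, n_T = 1.84, so y_E = 0.456.

y_E = 0.456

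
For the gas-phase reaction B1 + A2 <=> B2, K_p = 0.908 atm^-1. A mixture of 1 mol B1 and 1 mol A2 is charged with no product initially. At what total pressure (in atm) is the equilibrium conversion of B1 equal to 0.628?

Basis: 1 mol B1 initially; let X = conversion of B1. Extent ξ = X.
Mole table: n_B1 = 1 − X; n_A2 = 1 − X; n_B2 = X.
Summing: n_T = 2 − X.
K_p = p_B2 / (p_B1 p_A2) with p_i = (n_i/n_T)·P.
At X = 0.628: the mole-fraction product g(X) = Π y_i^ν_i = 6.226. Since K_p = g(X)·P^{-1}, P = (g/K_p)^(1/1) = (6.226/0.908)^(1/1) = 6.86 atm.

P = 6.86 atm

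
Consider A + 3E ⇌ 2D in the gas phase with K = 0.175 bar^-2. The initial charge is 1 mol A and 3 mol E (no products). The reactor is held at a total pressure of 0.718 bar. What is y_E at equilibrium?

y_E = 0.688

Basis: 1 mol A initially; let X = conversion of A. Extent ξ = X.
Mole table: n_A = 1 − X; n_E = 3 − 3X; n_D = 2X.
Summing: n_T = 4 − 2X.
y_i = n_i/n_T, p_i = y_i·P. K = p_D^2 / (p_A p_E^3).
This yields a degree-4 equation in X; solving on (0,1), X = 0.152.
Then n_E = 2.54, n_T = 3.7, so y_E = 0.688.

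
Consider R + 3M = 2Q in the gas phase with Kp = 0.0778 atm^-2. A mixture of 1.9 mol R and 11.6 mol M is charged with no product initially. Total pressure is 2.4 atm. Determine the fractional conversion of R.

X = 0.429

Let X = conversion of R (basis 1.9 mol R); extent of reaction ξ = 1.9X.
Mole table: n_R = 1.9 − 1.9X; n_M = 11.6 − 5.7X; n_Q = 3.8X.
Summing: n_T = 13.5 − 3.8X.
y_i = n_i/n_T, p_i = y_i·P. Kp = p_Q^2 / (p_R p_M^3).
Setting this equal to 0.0778 atm^-2 and taking the physical root (0 < X < 1) gives X = 0.429.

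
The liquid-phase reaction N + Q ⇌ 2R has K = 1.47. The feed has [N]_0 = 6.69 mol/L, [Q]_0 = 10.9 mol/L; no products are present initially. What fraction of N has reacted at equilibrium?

X = 0.473

Let X = conversion of N; extent ξ = 6.69·X mol/L.
Concentrations: [N] = 6.69 − 6.69X; [Q] = 10.9 − 6.69X; [R] = 13.4X.
K = [R]^2 / ([N] [Q]).
Equating to 1.47: the physical root is X = 0.473.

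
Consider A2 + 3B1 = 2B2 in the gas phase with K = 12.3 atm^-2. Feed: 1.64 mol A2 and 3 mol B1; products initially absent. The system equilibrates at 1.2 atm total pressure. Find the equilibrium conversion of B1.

X = 0.656

Let X = conversion of B1 (basis 3 mol B1); extent of reaction ξ = X.
Species balance: n_A2 = 1.64 − X; n_B1 = 3 − 3X; n_B2 = 2X.
n_T = Σnᵢ = 4.64 − 2X.
With p_i = (n_i/n_T)P, K = p_B2^2 / (p_A2 p_B1^3).
Setting this equal to 12.3 atm^-2 and taking the physical root (0 < X < 1) gives X = 0.656.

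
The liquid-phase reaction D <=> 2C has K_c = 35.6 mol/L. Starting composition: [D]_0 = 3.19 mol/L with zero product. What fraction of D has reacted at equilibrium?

X = 0.781

Let X = conversion of D; extent ξ = 3.19·X mol/L.
Concentrations: [D] = 3.19 − 3.19X; [C] = 6.38X.
K_c = [C]^2 / ([D]).
Equating to 35.6 mol/L: the physical root is X = 0.781.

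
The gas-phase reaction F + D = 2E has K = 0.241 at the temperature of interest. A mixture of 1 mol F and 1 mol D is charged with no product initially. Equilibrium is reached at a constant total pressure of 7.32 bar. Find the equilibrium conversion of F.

X = 0.197

Basis: 1 mol F initially; let X = conversion of F. Extent ξ = X.
At extent ξ: n_F = 1 − X; n_D = 1 − X; n_E = 2X.
Total moles n_T = 2 (Δν = 0, constant).
Mole fractions y_i = n_i/n_T; K = p_E^2 / (p_F p_D) with p_i = y_i·P.
Equating to 0.241 and solving on 0 < X < 1: X = 0.197.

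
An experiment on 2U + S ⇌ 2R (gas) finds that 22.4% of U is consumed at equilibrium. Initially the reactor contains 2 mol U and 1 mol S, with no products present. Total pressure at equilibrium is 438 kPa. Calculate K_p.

Take 2 mol U as basis and let X be its fractional conversion, so ξ = X.
Mole table: n_U = 2 − 2X; n_S = 1 − X; n_R = 2X.
n_T = Σnᵢ = 3 − X.
At X = 0.224: n_U = 1.55, n_S = 0.776, n_R = 0.448, n_T = 2.78.
p_i = (n_i/n_T)·P. K_p = p_R^2 / (p_U^2 p_S) = 0.000681 kPa^-1.

K_p = 0.000681 kPa^-1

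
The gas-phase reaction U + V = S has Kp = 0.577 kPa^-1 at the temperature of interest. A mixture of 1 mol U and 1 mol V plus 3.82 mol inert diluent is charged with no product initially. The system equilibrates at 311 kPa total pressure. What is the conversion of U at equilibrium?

X = 0.847

Basis: 1 mol U initially; let X = conversion of U. Extent ξ = X.
At extent ξ: n_U = 1 − X; n_V = 1 − X; n_S = X; n_I = 3.82 (inert).
Summing: n_T = 5.82 − X.
With p_i = (n_i/n_T)P, Kp = p_S / (p_U p_V).
This yields a degree-2 equation in X; solving on (0,1), X = 0.847.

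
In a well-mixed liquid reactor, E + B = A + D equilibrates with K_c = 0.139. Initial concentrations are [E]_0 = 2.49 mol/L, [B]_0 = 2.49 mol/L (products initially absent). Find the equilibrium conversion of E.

X = 0.272

Let X = conversion of E; extent ξ = 2.49·X mol/L.
Concentrations: [E] = 2.49 − 2.49X; [B] = 2.49 − 2.49X; [A] = 2.49X; [D] = 2.49X.
K_c = [A] [D] / ([E] [B]).
Solving K_c = 0.139 for X ∈ (0,1): X = 0.272.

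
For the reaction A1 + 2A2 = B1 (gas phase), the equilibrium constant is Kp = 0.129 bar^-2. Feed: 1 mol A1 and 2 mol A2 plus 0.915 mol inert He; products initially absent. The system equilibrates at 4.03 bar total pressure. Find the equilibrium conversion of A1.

X = 0.279

Take 1 mol A1 as basis and let X be its fractional conversion, so ξ = X.
Moles: n_A1 = 1 − X; n_A2 = 2 − 2X; n_B1 = X; n_I = 0.915 (inert).
n_T = Σnᵢ = 3.92 − 2X.
y_i = n_i/n_T, p_i = y_i·P. Kp = p_B1 / (p_A1 p_A2^2).
Setting this equal to 0.129 bar^-2 and taking the physical root (0 < X < 1) gives X = 0.279.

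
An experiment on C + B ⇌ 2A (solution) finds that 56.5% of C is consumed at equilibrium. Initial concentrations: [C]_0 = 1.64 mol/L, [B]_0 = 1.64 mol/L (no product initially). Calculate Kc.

Kc = 6.75

Let X = conversion of C.
Concentrations: [C] = 1.64 − 1.64X; [B] = 1.64 − 1.64X; [A] = 3.28X.
At X = 0.565: [C] = 0.713, [B] = 0.713, [A] = 1.85.
Kc = [A]^2 / ([C] [B]) = 6.75.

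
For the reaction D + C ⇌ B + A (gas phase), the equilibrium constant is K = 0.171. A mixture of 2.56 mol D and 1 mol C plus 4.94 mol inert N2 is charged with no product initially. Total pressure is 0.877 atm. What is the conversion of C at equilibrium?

X = 0.447

Take 1 mol C as basis and let X be its fractional conversion, so ξ = X.
Species balance: n_D = 2.56 − X; n_C = 1 − X; n_B = X; n_A = X; n_I = 4.94 (inert).
Since Δν = 0, n_T = 8.5 throughout.
y_i = n_i/n_T, p_i = y_i·P. K = p_B p_A / (p_D p_C).
Substituting and setting equal to 0.171 gives a polynomial in X; the root in (0,1) is X = 0.447.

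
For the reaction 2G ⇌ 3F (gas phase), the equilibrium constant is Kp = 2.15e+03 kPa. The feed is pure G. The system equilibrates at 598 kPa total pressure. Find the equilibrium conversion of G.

Take 1 mol G as basis and let X be its fractional conversion, so ξ = 0.5X.
Mole table: n_G = 1 − X; n_F = 1.5X.
Summing: n_T = 1 + 0.5X.
Mole fractions y_i = n_i/n_T; Kp = p_F^3 / (p_G^2) with p_i = y_i·P.
Substituting and setting equal to 2.15e+03 kPa gives a polynomial in X; the root in (0,1) is X = 0.603.

X = 0.603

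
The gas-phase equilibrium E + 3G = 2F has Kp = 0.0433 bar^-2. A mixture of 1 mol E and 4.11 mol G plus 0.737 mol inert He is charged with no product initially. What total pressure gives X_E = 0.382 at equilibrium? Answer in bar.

Take 1 mol E as basis and let X be its fractional conversion, so ξ = X.
At extent ξ: n_E = 1 − X; n_G = 4.11 − 3X; n_F = 2X; n_I = 0.737 (inert).
n_T = Σnᵢ = 5.85 − 2X.
Kp = p_F^2 / (p_E p_G^3) with p_i = (n_i/n_T)·P.
At X = 0.382: the mole-fraction product g(X) = Π y_i^ν_i = 0.9371. Since Kp = g(X)·P^{-2}, P = (g/Kp)^(1/2) = (0.9371/0.0433)^(1/2) = 4.65 bar.

P = 4.65 bar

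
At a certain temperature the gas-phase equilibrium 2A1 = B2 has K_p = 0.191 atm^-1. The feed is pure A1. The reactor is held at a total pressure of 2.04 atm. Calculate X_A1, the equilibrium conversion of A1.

X = 0.375

Take 1 mol A1 as basis and let X be its fractional conversion, so ξ = 0.5X.
Species balance: n_A1 = 1 − X; n_B2 = 0.5X.
Total moles n_T = 1 − 0.5X.
With p_i = (n_i/n_T)P, K_p = p_B2 / (p_A1^2).
Equating to 0.191 atm^-1 and solving on 0 < X < 1: X = 0.375.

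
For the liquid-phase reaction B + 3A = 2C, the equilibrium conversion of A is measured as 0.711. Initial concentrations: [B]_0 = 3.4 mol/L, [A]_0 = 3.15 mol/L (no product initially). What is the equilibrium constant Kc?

Let X = conversion of A.
Concentrations: [B] = 3.4 − 1.05X; [A] = 3.15 − 3.15X; [C] = 2.1X.
At X = 0.711: [B] = 2.65, [A] = 0.91, [C] = 1.49.
Kc = [C]^2 / ([B] [A]^3) = 1.11 (mol/L)^-2.

Kc = 1.11 (mol/L)^-2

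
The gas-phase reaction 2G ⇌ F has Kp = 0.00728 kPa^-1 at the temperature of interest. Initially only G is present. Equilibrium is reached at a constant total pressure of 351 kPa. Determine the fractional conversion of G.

X = 0.701

Take 1 mol G as basis and let X be its fractional conversion, so ξ = 0.5X.
At extent ξ: n_G = 1 − X; n_F = 0.5X.
Total moles n_T = 1 − 0.5X.
Mole fractions y_i = n_i/n_T; Kp = p_F / (p_G^2) with p_i = y_i·P.
Equating to 0.00728 kPa^-1 and solving on 0 < X < 1: X = 0.701.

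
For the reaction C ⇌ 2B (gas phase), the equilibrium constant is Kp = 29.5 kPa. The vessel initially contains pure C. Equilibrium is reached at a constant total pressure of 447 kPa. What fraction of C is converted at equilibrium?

Basis: 1 mol C initially; let X = conversion of C. Extent ξ = X.
Species balance: n_C = 1 − X; n_B = 2X.
Total moles n_T = 1 + X.
Mole fractions y_i = n_i/n_T; Kp = p_B^2 / (p_C) with p_i = y_i·P.
Substituting and setting equal to 29.5 kPa gives a polynomial in X; the root in (0,1) is X = 0.127.

X = 0.127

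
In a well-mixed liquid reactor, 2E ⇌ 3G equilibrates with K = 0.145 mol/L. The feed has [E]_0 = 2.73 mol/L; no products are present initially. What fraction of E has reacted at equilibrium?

Let X = conversion of E; extent ξ = 2.73X/2 mol/L.
Concentrations: [E] = 2.73 − 2.73X; [G] = 4.09X.
K = [G]^3 / ([E]^2).
Solving K = 0.145 for X ∈ (0,1): X = 0.214.

X = 0.214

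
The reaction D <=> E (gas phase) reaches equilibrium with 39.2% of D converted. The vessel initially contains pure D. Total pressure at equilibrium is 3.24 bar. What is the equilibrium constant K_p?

Basis: 1 mol D initially; let X = conversion of D. Extent ξ = X.
At extent ξ: n_D = 1 − X; n_E = X.
n_T stays at 1 (no change in mole number).
At X = 0.392: n_D = 0.608, n_E = 0.392, n_T = 1.
p_i = (n_i/n_T)·P. K_p = p_E / (p_D) = 0.645.

K_p = 0.645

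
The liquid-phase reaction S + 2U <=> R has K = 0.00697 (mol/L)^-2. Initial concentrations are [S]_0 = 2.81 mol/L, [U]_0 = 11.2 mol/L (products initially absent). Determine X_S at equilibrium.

Let X = conversion of S; extent ξ = 2.81·X mol/L.
Concentrations: [S] = 2.81 − 2.81X; [U] = 11.2 − 5.62X; [R] = 2.81X.
K = [R] / ([S] [U]^2).
This equals 0.00697 at X = 0.368 (the root in 0 < X < 1).

X = 0.368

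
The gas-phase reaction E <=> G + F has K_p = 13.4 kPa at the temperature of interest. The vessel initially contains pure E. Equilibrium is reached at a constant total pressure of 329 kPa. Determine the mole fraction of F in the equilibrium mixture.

Let X = conversion of E (basis 1 mol E); extent of reaction ξ = X.
Mole table: n_E = 1 − X; n_G = X; n_F = X.
Total moles n_T = 1 + X.
y_i = n_i/n_T, p_i = y_i·P. K_p = p_G p_F / (p_E).
Substituting and setting equal to 13.4 kPa gives a polynomial in X; the root in (0,1) is X = 0.198.
Then n_F = 0.198, n_T = 1.2, so y_F = 0.165.

y_F = 0.165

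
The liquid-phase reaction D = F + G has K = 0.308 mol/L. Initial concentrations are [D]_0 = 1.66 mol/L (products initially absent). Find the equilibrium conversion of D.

Let X = conversion of D; extent ξ = 1.66·X mol/L.
Concentrations: [D] = 1.66 − 1.66X; [F] = 1.66X; [G] = 1.66X.
K = [F] [G] / ([D]).
Setting equal to 0.308 and solving for X on (0,1) gives X = 0.348.

X = 0.348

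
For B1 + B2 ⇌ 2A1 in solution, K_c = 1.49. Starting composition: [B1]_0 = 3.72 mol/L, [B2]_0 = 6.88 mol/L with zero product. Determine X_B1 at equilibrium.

X = 0.501

Let X = conversion of B1; extent ξ = 3.72·X mol/L.
Concentrations: [B1] = 3.72 − 3.72X; [B2] = 6.88 − 3.72X; [A1] = 7.44X.
K_c = [A1]^2 / ([B1] [B2]).
Equating to 1.49: the physical root is X = 0.501.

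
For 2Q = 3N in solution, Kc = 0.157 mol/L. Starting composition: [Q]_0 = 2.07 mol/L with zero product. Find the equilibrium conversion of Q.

X = 0.236

Let X = conversion of Q; extent ξ = 2.07X/2 mol/L.
Concentrations: [Q] = 2.07 − 2.07X; [N] = 3.1X.
Kc = [N]^3 / ([Q]^2).
Solving Kc = 0.157 for X ∈ (0,1): X = 0.236.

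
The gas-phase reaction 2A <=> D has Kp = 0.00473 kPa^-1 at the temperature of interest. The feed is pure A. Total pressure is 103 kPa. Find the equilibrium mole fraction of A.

Basis: 1 mol A initially; let X = conversion of A. Extent ξ = 0.5X.
Species balance: n_A = 1 − X; n_D = 0.5X.
Summing: n_T = 1 − 0.5X.
With p_i = (n_i/n_T)P, Kp = p_D / (p_A^2).
This yields a degree-2 equation in X; solving on (0,1), X = 0.418.
Then n_A = 0.582, n_T = 0.791, so y_A = 0.736.

y_A = 0.736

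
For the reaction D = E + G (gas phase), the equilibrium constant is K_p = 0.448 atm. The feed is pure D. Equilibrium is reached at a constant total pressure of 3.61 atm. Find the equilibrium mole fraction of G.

Basis: 1 mol D initially; let X = conversion of D. Extent ξ = X.
At extent ξ: n_D = 1 − X; n_E = X; n_G = X.
n_T = Σnᵢ = 1 + X.
Mole fractions y_i = n_i/n_T; K_p = p_E p_G / (p_D) with p_i = y_i·P.
Setting this equal to 0.448 atm and taking the physical root (0 < X < 1) gives X = 0.332.
Then n_G = 0.332, n_T = 1.33, so y_G = 0.249.

y_G = 0.249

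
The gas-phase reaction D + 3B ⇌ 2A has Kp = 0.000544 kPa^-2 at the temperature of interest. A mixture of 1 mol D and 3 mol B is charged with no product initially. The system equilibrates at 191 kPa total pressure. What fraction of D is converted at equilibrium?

Take 1 mol D as basis and let X be its fractional conversion, so ξ = X.
Moles: n_D = 1 − X; n_B = 3 − 3X; n_A = 2X.
Total moles n_T = 4 − 2X.
Mole fractions y_i = n_i/n_T; Kp = p_A^2 / (p_D p_B^3) with p_i = y_i·P.
Substituting and setting equal to 0.000544 kPa^-2 gives a polynomial in X; the root in (0,1) is X = 0.616.

X = 0.616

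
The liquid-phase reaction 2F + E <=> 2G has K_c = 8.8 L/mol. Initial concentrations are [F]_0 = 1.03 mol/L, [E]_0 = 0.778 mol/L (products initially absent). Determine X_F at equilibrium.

Let X = conversion of F; extent ξ = 1.03X/2 mol/L.
Concentrations: [F] = 1.03 − 1.03X; [E] = 0.778 − 0.515X; [G] = 1.03X.
K_c = [G]^2 / ([F]^2 [E]).
Solving K_c = 8.8 for X ∈ (0,1): X = 0.662.

X = 0.662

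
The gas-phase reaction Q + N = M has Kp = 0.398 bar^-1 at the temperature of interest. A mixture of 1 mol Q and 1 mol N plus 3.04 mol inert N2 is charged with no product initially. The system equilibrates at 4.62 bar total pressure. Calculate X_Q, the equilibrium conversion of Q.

X = 0.228

Basis: 1 mol Q initially; let X = conversion of Q. Extent ξ = X.
Mole table: n_Q = 1 − X; n_N = 1 − X; n_M = X; n_I = 3.04 (inert).
Summing: n_T = 5.04 − X.
Mole fractions y_i = n_i/n_T; Kp = p_M / (p_Q p_N) with p_i = y_i·P.
Setting this equal to 0.398 bar^-1 and taking the physical root (0 < X < 1) gives X = 0.228.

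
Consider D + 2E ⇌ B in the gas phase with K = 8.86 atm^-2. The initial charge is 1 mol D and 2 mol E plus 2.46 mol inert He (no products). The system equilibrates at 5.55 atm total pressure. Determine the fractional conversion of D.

X = 0.779

Take 1 mol D as basis and let X be its fractional conversion, so ξ = X.
Moles: n_D = 1 − X; n_E = 2 − 2X; n_B = X; n_I = 2.46 (inert).
Total moles n_T = 5.46 − 2X.
y_i = n_i/n_T, p_i = y_i·P. K = p_B / (p_D p_E^2).
Equating to 8.86 atm^-2 and solving on 0 < X < 1: X = 0.779.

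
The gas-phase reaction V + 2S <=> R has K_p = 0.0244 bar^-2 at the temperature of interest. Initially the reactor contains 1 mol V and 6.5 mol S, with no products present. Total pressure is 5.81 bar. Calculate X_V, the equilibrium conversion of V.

Let X = conversion of V (basis 1 mol V); extent of reaction ξ = X.
At extent ξ: n_V = 1 − X; n_S = 6.5 − 2X; n_R = X.
n_T = Σnᵢ = 7.5 − 2X.
With p_i = (n_i/n_T)P, K_p = p_R / (p_V p_S^2).
Setting this equal to 0.0244 bar^-2 and taking the physical root (0 < X < 1) gives X = 0.374.

X = 0.374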